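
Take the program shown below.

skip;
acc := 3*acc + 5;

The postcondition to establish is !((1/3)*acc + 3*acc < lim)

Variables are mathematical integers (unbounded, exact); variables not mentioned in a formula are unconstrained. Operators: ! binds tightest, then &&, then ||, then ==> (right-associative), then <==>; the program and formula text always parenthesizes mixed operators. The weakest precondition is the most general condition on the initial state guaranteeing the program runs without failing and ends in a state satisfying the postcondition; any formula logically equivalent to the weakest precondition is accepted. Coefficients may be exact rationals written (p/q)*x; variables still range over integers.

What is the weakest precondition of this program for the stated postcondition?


Working backward. After the program, the postcondition !((1/3)*acc + 3*acc < lim) must hold; in canonical form it is !((10/3)*acc < lim).
Before acc := 3*acc + 5: !(10*acc < lim - 50/3)
Before skip: !(10*acc < lim - 50/3)
Answer: WP = !(10*acc < lim - 50/3)


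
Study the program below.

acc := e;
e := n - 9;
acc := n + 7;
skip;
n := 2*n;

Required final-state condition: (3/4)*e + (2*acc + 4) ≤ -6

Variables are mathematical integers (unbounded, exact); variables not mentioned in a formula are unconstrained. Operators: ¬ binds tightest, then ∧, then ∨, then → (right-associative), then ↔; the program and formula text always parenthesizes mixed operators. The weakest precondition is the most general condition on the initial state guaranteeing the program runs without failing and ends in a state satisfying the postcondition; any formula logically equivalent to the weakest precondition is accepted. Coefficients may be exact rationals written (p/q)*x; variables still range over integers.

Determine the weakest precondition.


Working backward. After the program, the postcondition (3/4)*e + (2*acc + 4) ≤ -6 must hold; in canonical form it is 2*acc + (3/4)*e ≤ -10.
Before n := 2*n: 2*acc + (3/4)*e ≤ -10
Before skip: 2*acc + (3/4)*e ≤ -10
Before acc := n + 7: (3/4)*e + 2*n ≤ -24
Before e := n - 9: (11/4)*n ≤ -69/4
Before acc := e: (11/4)*n ≤ -69/4
Answer: WP = (11/4)*n ≤ -69/4


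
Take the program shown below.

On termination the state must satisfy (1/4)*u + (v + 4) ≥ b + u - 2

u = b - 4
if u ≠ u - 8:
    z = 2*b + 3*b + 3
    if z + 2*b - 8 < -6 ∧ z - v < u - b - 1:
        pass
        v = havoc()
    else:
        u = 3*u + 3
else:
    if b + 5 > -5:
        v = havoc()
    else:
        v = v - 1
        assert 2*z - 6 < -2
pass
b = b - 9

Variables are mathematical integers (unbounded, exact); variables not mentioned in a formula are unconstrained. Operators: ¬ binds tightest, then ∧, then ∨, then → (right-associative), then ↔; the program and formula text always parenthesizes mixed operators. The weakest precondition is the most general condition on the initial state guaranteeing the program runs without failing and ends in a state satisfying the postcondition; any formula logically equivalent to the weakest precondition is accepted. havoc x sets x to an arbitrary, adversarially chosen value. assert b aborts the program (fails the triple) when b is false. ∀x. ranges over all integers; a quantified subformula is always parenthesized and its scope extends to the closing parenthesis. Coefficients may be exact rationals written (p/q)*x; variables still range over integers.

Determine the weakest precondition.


Working backward. After the program, the postcondition (1/4)*u + (v + 4) ≥ b + u - 2 must hold; in canonical form it is v ≥ b + (3/4)*u - 6.
Before b := b - 9: v ≥ b + (3/4)*u - 15
Before skip: v ≥ b + (3/4)*u - 15
Then branch requires ((7*b < -1 ∧ 6*b < u + v - 4) → (∀v_1. v_1 ≥ b + (3/4)*u - 15)) ∧ ((¬(7*b < -1 ∧ 6*b < u + v - 4)) → v ≥ b + (9/4)*u - 51/4); else branch requires (b > -10 → (∀v_1. v_1 ≥ b + (3/4)*u - 15)) ∧ ((¬(b > -10)) → (2*z < 4 ∧ v ≥ b + (3/4)*u - 14)).
Before the if: ((7*b < -1 ∧ 6*b < u + v - 4) → (∀v_1. v_1 ≥ b + (3/4)*u - 15)) ∧ ((¬(7*b < -1 ∧ 6*b < u + v - 4)) → v ≥ b + (9/4)*u - 51/4)
Before u := b - 4: ((7*b < -1 ∧ 5*b < v - 8) → (∀v_1. v_1 ≥ (7/4)*b - 18)) ∧ ((¬(7*b < -1 ∧ 5*b < v - 8)) → v ≥ (13/4)*b - 87/4)
Answer: WP = ((7*b < -1 ∧ 5*b < v - 8) → (∀v_1. v_1 ≥ (7/4)*b - 18)) ∧ ((¬(7*b < -1 ∧ 5*b < v - 8)) → v ≥ (13/4)*b - 87/4)


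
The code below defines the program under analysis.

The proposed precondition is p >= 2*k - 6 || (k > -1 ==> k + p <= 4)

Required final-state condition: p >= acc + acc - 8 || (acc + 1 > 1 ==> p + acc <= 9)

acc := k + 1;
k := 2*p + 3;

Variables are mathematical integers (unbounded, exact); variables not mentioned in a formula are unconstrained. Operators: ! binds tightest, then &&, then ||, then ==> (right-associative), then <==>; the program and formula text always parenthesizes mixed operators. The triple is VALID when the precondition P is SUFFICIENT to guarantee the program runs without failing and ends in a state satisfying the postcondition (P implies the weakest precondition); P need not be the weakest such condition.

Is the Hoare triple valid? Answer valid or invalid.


Working backward. After the program, the postcondition p >= acc + acc - 8 || (acc + 1 > 1 ==> p + acc <= 9) must hold; in canonical form it is p >= 2*acc - 8 || (acc > 0 ==> acc + p <= 9).
Before k := 2*p + 3: p >= 2*acc - 8 || (acc > 0 ==> acc + p <= 9)
Before acc := k + 1: p >= 2*k - 6 || (k > -1 ==> k + p <= 8)
The weakest precondition is p >= 2*k - 6 || (k > -1 ==> k + p <= 8).
Check whether p >= 2*k - 6 || (k > -1 ==> k + p <= 4) implies it.
Every state satisfying the precondition satisfies the weakest precondition: the implication holds.
Answer: valid


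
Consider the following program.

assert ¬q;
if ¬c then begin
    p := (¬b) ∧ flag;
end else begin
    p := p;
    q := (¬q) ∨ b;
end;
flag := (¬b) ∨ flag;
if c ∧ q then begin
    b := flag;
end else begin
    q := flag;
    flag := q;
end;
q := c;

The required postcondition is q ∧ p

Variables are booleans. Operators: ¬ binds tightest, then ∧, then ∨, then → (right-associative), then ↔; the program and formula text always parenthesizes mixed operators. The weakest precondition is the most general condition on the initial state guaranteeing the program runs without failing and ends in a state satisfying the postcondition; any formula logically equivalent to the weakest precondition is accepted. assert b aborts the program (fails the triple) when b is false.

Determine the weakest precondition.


Working backward. After the program, q ∧ p must hold.
Before q := c: c ∧ p
Then branch requires c ∧ p; else branch requires c ∧ p.
Before the if: ((c ∧ q) → (c ∧ p)) ∧ ((¬(c ∧ q)) → (c ∧ p))
Before flag := (¬b) ∨ flag: ((c ∧ q) → (c ∧ p)) ∧ ((¬(c ∧ q)) → (c ∧ p))
Then branch requires ((c ∧ q) → (c ∧ (¬b) ∧ flag)) ∧ ((¬(c ∧ q)) → (c ∧ (¬b) ∧ flag)); else branch requires ((c ∧ ((¬q) ∨ b)) → (c ∧ p)) ∧ ((¬(c ∧ ((¬q) ∨ b))) → (c ∧ p)).
Before the if: ((¬c) → (((c ∧ q) → (c ∧ (¬b) ∧ flag)) ∧ ((¬(c ∧ q)) → (c ∧ (¬b) ∧ flag)))) ∧ (c → (((c ∧ ((¬q) ∨ b)) → (c ∧ p)) ∧ ((¬(c ∧ ((¬q) ∨ b))) → (c ∧ p))))
Before assert ¬q: (¬q) ∧ ((¬c) → (((c ∧ q) → (c ∧ (¬b) ∧ flag)) ∧ ((¬(c ∧ q)) → (c ∧ (¬b) ∧ flag)))) ∧ (c → (((c ∧ ((¬q) ∨ b)) → (c ∧ p)) ∧ ((¬(c ∧ ((¬q) ∨ b))) → (c ∧ p))))
Answer: WP = (¬q) ∧ ((¬c) → (((c ∧ q) → (c ∧ (¬b) ∧ flag)) ∧ ((¬(c ∧ q)) → (c ∧ (¬b) ∧ flag)))) ∧ (c → (((c ∧ ((¬q) ∨ b)) → (c ∧ p)) ∧ ((¬(c ∧ ((¬q) ∨ b))) → (c ∧ p))))


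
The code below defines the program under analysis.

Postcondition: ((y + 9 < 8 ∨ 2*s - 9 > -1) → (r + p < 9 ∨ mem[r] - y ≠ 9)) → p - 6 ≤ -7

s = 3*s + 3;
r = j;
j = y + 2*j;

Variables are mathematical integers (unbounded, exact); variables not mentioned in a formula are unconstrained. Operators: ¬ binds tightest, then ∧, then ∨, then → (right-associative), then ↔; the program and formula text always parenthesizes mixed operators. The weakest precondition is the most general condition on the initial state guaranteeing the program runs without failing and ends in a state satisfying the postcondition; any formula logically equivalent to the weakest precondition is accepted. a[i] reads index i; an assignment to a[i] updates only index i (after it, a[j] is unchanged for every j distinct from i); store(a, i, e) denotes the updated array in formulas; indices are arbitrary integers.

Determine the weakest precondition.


Working backward. After the program, the postcondition ((y + 9 < 8 ∨ 2*s - 9 > -1) → (r + p < 9 ∨ mem[r] - y ≠ 9)) → p - 6 ≤ -7 must hold; in canonical form it is ((y < -1 ∨ 2*s > 8) → (p + r < 9 ∨ mem[r] ≠ y + 9)) → p ≤ -1.
Before j := y + 2*j: ((y < -1 ∨ 2*s > 8) → (p + r < 9 ∨ mem[r] ≠ y + 9)) → p ≤ -1
Before r := j: ((y < -1 ∨ 2*s > 8) → (j + p < 9 ∨ mem[j] ≠ y + 9)) → p ≤ -1
Before s := 3*s + 3: ((y < -1 ∨ 6*s > 2) → (j + p < 9 ∨ mem[j] ≠ y + 9)) → p ≤ -1
Answer: WP = ((y < -1 ∨ 6*s > 2) → (j + p < 9 ∨ mem[j] ≠ y + 9)) → p ≤ -1


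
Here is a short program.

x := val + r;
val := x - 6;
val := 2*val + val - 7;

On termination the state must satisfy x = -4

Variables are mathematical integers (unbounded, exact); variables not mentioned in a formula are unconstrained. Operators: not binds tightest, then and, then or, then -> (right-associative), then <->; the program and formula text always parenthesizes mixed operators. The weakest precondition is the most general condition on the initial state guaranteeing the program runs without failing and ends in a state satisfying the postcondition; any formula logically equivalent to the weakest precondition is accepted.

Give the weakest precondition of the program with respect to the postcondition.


Working backward. After the program, x = -4 must hold.
Before val := 2*val + val - 7: x = -4
Before val := x - 6: x = -4
Before x := val + r: r + val = -4
Answer: WP = r + val = -4


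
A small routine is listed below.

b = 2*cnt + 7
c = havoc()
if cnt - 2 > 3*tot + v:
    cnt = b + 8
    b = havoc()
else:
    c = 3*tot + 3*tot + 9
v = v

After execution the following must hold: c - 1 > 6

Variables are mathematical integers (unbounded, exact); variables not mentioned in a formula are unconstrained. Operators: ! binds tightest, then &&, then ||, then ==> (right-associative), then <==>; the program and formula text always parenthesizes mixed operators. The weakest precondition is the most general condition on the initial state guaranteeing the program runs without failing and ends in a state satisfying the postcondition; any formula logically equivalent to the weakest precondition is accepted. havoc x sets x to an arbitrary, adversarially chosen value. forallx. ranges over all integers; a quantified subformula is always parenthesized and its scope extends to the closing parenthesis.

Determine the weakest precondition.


Working backward. After the program, the postcondition c - 1 > 6 must hold; in canonical form it is c > 7.
Before v := v: c > 7
Then branch requires c > 7; else branch requires 6*tot > -2.
Before the if: (cnt > 3*tot + v + 2 ==> c > 7) && ((!(cnt > 3*tot + v + 2)) ==> 6*tot > -2)
Before havoc c: forall c_1. ((cnt > 3*tot + v + 2 ==> c_1 > 7) && ((!(cnt > 3*tot + v + 2)) ==> 6*tot > -2))
Before b := 2*cnt + 7: forall c_1. ((cnt > 3*tot + v + 2 ==> c_1 > 7) && ((!(cnt > 3*tot + v + 2)) ==> 6*tot > -2))
Answer: WP = forall c_1. ((cnt > 3*tot + v + 2 ==> c_1 > 7) && ((!(cnt > 3*tot + v + 2)) ==> 6*tot > -2))


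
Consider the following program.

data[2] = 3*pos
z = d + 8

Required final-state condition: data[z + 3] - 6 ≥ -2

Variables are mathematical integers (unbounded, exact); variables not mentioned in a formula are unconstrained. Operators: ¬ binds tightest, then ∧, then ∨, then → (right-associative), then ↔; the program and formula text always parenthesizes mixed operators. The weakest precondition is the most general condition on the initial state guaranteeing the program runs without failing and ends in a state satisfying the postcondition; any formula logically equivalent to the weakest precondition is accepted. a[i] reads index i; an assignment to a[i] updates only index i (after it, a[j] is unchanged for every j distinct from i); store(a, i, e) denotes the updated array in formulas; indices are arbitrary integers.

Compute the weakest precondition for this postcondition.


Working backward. After the program, the postcondition data[z + 3] - 6 ≥ -2 must hold; in canonical form it is data[z + 3] ≥ 4.
Before z := d + 8: data[d + 11] ≥ 4
Before data[2] := 3*pos: store(data, 2, 3*pos)[d + 11] ≥ 4
Answer: WP = store(data, 2, 3*pos)[d + 11] ≥ 4


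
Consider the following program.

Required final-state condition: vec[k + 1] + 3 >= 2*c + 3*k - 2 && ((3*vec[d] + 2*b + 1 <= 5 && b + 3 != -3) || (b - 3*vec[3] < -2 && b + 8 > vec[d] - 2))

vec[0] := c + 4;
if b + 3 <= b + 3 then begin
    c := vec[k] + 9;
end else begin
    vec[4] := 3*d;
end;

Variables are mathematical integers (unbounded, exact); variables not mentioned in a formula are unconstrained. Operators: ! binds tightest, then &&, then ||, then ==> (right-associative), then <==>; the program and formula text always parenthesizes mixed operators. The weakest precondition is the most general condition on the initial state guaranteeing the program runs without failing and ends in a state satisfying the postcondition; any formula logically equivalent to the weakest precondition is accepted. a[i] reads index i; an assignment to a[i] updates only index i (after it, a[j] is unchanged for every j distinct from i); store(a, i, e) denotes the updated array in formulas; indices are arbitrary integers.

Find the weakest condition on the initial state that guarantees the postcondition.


Working backward. After the program, the postcondition vec[k + 1] + 3 >= 2*c + 3*k - 2 && ((3*vec[d] + 2*b + 1 <= 5 && b + 3 != -3) || (b - 3*vec[3] < -2 && b + 8 > vec[d] - 2)) must hold; in canonical form it is vec[k + 1] >= 2*c + 3*k - 5 && ((3*vec[d] + 2*b <= 4 && b != -6) || (b < 3*vec[3] - 2 && b > vec[d] - 10)).
Then branch requires vec[k + 1] >= 2*vec[k] + 3*k + 13 && ((3*vec[d] + 2*b <= 4 && b != -6) || (b < 3*vec[3] - 2 && b > vec[d] - 10)); else branch requires store(vec, 4, 3*d)[k + 1] >= 2*c + 3*k - 5 && ((3*store(vec, 4, 3*d)[d] + 2*b <= 4 && b != -6) || (b < 3*vec[3] - 2 && b > store(vec, 4, 3*d)[d] - 10)).
Before the if: vec[k + 1] >= 2*vec[k] + 3*k + 13 && ((3*vec[d] + 2*b <= 4 && b != -6) || (b < 3*vec[3] - 2 && b > vec[d] - 10))
Before vec[0] := c + 4: store(vec, 0, c + 4)[k + 1] >= 2*store(vec, 0, c + 4)[k] + 3*k + 13 && ((3*store(vec, 0, c + 4)[d] + 2*b <= 4 && b != -6) || (b < 3*vec[3] - 2 && b > store(vec, 0, c + 4)[d] - 10))
Answer: WP = store(vec, 0, c + 4)[k + 1] >= 2*store(vec, 0, c + 4)[k] + 3*k + 13 && ((3*store(vec, 0, c + 4)[d] + 2*b <= 4 && b != -6) || (b < 3*vec[3] - 2 && b > store(vec, 0, c + 4)[d] - 10))


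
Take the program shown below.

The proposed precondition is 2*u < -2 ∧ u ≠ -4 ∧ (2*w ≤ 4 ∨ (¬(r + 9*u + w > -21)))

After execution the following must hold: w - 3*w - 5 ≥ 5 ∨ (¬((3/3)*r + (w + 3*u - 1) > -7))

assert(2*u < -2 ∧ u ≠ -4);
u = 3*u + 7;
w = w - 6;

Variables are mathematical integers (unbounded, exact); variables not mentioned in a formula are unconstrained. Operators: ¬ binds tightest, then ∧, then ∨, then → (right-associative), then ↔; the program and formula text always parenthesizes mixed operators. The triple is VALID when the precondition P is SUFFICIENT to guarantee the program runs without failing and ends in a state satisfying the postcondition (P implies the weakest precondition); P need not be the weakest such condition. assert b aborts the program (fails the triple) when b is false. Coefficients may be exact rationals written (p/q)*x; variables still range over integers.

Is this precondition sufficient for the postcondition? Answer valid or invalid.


Working backward. After the program, the postcondition w - 3*w - 5 ≥ 5 ∨ (¬((3/3)*r + (w + 3*u - 1) > -7)) must hold; in canonical form it is 2*w ≤ -10 ∨ (¬(r + 3*u + w > -6)).
Before w := w - 6: 2*w ≤ 2 ∨ (¬(r + 3*u + w > 0))
Before u := 3*u + 7: 2*w ≤ 2 ∨ (¬(r + 9*u + w > -21))
Before assert 2*u < -2 ∧ u ≠ -4: 2*u < -2 ∧ u ≠ -4 ∧ (2*w ≤ 2 ∨ (¬(r + 9*u + w > -21)))
The weakest precondition is 2*u < -2 ∧ u ≠ -4 ∧ (2*w ≤ 2 ∨ (¬(r + 9*u + w > -21))).
Check whether 2*u < -2 ∧ u ≠ -4 ∧ (2*w ≤ 4 ∨ (¬(r + 9*u + w > -21))) implies it.
Countermodel: at the initial state r = -4, u = -2, w = 2, the precondition holds but the weakest precondition fails.
Answer: invalid


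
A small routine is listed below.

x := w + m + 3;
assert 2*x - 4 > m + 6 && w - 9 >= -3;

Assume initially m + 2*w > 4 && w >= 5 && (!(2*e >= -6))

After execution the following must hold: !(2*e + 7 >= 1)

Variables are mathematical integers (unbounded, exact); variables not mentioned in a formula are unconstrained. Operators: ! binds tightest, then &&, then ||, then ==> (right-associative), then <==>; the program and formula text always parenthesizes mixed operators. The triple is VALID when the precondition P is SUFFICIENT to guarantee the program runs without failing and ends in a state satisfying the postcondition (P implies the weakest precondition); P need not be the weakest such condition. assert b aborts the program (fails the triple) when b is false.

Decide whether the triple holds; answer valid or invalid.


Working backward. After the program, the postcondition !(2*e + 7 >= 1) must hold; in canonical form it is !(2*e >= -6).
Before assert 2*x - 4 > m + 6 && w - 9 >= -3: 2*x > m + 10 && w >= 6 && (!(2*e >= -6))
Before x := w + m + 3: m + 2*w > 4 && w >= 6 && (!(2*e >= -6))
The weakest precondition is m + 2*w > 4 && w >= 6 && (!(2*e >= -6)).
Check whether m + 2*w > 4 && w >= 5 && (!(2*e >= -6)) implies it.
Countermodel: at the initial state e = -4, m = -5, w = 5, the precondition holds but the weakest precondition fails.
Answer: invalid


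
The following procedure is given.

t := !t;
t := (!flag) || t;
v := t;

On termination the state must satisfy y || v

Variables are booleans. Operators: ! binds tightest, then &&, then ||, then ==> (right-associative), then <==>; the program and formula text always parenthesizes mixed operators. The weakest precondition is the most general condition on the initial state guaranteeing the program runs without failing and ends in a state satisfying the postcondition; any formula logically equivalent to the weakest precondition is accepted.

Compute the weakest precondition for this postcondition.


Working backward. After the program, y || v must hold.
Before v := t: y || t
Before t := (!flag) || t: y || (!flag) || t
Before t := !t: y || (!flag) || (!t)
Answer: WP = y || (!flag) || (!t)


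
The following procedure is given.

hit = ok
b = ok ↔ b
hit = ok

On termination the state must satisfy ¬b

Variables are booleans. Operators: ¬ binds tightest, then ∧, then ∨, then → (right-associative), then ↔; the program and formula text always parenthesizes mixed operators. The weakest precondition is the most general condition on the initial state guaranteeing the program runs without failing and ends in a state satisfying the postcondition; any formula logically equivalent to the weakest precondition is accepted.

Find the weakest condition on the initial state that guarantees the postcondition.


Working backward. After the program, ¬b must hold.
Before hit := ok: ¬b
Before b := ok ↔ b: ¬(ok ↔ b)
Before hit := ok: ¬(ok ↔ b)
Answer: WP = ¬(ok ↔ b)


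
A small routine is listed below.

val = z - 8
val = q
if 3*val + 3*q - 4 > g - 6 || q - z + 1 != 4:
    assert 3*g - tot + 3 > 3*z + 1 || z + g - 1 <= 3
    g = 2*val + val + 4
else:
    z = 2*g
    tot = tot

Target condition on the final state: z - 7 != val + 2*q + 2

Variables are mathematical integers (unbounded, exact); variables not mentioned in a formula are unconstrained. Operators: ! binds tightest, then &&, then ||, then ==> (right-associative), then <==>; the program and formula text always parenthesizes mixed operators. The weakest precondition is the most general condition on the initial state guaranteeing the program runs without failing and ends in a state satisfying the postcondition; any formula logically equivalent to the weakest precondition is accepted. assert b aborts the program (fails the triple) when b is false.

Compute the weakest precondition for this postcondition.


Working backward. After the program, the postcondition z - 7 != val + 2*q + 2 must hold; in canonical form it is z != 2*q + val + 9.
Then branch requires (3*g > tot + 3*z - 2 || g + z <= 4) && z != 2*q + val + 9; else branch requires 2*g != 2*q + val + 9.
Before the if: ((3*q + 3*val > g - 2 || q != z + 3) ==> ((3*g > tot + 3*z - 2 || g + z <= 4) && z != 2*q + val + 9)) && ((!(3*q + 3*val > g - 2 || q != z + 3)) ==> 2*g != 2*q + val + 9)
Before val := q: ((6*q > g - 2 || q != z + 3) ==> ((3*g > tot + 3*z - 2 || g + z <= 4) && z != 3*q + 9)) && ((!(6*q > g - 2 || q != z + 3)) ==> 2*g != 3*q + 9)
Before val := z - 8: ((6*q > g - 2 || q != z + 3) ==> ((3*g > tot + 3*z - 2 || g + z <= 4) && z != 3*q + 9)) && ((!(6*q > g - 2 || q != z + 3)) ==> 2*g != 3*q + 9)
Answer: WP = ((6*q > g - 2 || q != z + 3) ==> ((3*g > tot + 3*z - 2 || g + z <= 4) && z != 3*q + 9)) && ((!(6*q > g - 2 || q != z + 3)) ==> 2*g != 3*q + 9)


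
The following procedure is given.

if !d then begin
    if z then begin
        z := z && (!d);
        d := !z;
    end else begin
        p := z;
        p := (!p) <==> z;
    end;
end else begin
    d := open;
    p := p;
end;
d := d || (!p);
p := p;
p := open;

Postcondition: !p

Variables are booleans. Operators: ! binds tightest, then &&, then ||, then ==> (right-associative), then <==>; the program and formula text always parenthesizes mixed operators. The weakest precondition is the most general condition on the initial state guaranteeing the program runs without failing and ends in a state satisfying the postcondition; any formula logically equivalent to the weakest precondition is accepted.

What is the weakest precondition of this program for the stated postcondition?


Working backward. After the program, !p must hold.
Before p := open: !open
Before p := p: !open
Before d := d || (!p): !open
Then branch requires (z ==> (!open)) && ((!z) ==> (!open)); else branch requires !open.
Before the if: ((!d) ==> ((z ==> (!open)) && ((!z) ==> (!open)))) && (d ==> (!open))
Answer: WP = ((!d) ==> ((z ==> (!open)) && ((!z) ==> (!open)))) && (d ==> (!open))


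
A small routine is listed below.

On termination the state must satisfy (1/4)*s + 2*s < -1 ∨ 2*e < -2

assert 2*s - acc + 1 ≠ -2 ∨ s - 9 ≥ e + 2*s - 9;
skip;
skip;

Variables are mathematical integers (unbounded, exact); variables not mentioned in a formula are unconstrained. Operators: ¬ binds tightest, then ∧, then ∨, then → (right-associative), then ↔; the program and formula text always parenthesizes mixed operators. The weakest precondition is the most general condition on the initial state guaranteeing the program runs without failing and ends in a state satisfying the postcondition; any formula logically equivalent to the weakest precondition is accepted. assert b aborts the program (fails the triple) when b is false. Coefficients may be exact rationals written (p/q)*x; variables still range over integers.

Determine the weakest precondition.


Working backward. After the program, the postcondition (1/4)*s + 2*s < -1 ∨ 2*e < -2 must hold; in canonical form it is (9/4)*s < -1 ∨ 2*e < -2.
Before skip: (9/4)*s < -1 ∨ 2*e < -2
Before skip: (9/4)*s < -1 ∨ 2*e < -2
Before assert 2*s - acc + 1 ≠ -2 ∨ s - 9 ≥ e + 2*s - 9: (2*s ≠ acc - 3 ∨ e + s ≤ 0) ∧ ((9/4)*s < -1 ∨ 2*e < -2)
Answer: WP = (2*s ≠ acc - 3 ∨ e + s ≤ 0) ∧ ((9/4)*s < -1 ∨ 2*e < -2)


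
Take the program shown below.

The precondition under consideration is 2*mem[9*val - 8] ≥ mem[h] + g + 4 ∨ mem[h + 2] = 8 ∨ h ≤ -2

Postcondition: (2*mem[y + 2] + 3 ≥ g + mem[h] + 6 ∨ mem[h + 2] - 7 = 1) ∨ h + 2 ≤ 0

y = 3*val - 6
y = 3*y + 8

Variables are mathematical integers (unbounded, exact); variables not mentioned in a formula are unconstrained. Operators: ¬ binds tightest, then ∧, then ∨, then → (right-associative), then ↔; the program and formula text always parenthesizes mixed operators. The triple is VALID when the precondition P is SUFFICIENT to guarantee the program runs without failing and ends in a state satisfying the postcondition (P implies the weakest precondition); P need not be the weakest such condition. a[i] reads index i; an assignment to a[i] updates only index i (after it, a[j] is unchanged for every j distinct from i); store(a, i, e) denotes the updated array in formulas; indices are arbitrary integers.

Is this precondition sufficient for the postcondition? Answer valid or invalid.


Working backward. After the program, the postcondition (2*mem[y + 2] + 3 ≥ g + mem[h] + 6 ∨ mem[h + 2] - 7 = 1) ∨ h + 2 ≤ 0 must hold; in canonical form it is 2*mem[y + 2] ≥ mem[h] + g + 3 ∨ mem[h + 2] = 8 ∨ h ≤ -2.
Before y := 3*y + 8: 2*mem[3*y + 10] ≥ mem[h] + g + 3 ∨ mem[h + 2] = 8 ∨ h ≤ -2
Before y := 3*val - 6: 2*mem[9*val - 8] ≥ mem[h] + g + 3 ∨ mem[h + 2] = 8 ∨ h ≤ -2
The weakest precondition is 2*mem[9*val - 8] ≥ mem[h] + g + 3 ∨ mem[h + 2] = 8 ∨ h ≤ -2.
Check whether 2*mem[9*val - 8] ≥ mem[h] + g + 4 ∨ mem[h + 2] = 8 ∨ h ≤ -2 implies it.
Every state satisfying the precondition satisfies the weakest precondition: the implication holds.
Answer: valid


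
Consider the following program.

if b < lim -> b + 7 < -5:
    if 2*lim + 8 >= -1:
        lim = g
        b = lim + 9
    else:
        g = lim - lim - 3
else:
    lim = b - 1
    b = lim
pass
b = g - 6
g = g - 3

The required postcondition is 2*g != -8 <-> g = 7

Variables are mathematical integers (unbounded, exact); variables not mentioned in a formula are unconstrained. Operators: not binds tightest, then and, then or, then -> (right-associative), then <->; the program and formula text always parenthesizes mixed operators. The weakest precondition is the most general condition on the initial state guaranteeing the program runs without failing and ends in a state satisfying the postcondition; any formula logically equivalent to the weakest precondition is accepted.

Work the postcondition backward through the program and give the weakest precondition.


Working backward. After the program, 2*g != -8 <-> g = 7 must hold.
Before g := g - 3: 2*g != -2 <-> g = 10
Before b := g - 6: 2*g != -2 <-> g = 10
Before skip: 2*g != -2 <-> g = 10
Then branch requires (2*lim >= -9 -> (2*g != -2 <-> g = 10)) and 2*lim >= -9; else branch requires 2*g != -2 <-> g = 10.
Before the if: ((b < lim -> b < -12) -> ((2*lim >= -9 -> (2*g != -2 <-> g = 10)) and 2*lim >= -9)) and ((not (b < lim -> b < -12)) -> (2*g != -2 <-> g = 10))
Answer: WP = ((b < lim -> b < -12) -> ((2*lim >= -9 -> (2*g != -2 <-> g = 10)) and 2*lim >= -9)) and ((not (b < lim -> b < -12)) -> (2*g != -2 <-> g = 10))


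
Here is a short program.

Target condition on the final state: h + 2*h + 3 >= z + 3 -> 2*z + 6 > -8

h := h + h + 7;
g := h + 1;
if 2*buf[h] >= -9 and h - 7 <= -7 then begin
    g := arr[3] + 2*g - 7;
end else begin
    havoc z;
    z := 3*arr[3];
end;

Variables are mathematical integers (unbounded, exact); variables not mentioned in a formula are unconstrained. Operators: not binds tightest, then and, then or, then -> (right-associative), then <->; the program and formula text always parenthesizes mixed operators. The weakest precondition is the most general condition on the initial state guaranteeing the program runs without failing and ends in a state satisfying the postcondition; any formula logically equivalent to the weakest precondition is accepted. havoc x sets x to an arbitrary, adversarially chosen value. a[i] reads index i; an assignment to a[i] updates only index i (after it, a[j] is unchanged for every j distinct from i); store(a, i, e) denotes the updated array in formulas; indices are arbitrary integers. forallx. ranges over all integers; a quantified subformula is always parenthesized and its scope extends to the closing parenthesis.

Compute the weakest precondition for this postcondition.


Working backward. After the program, the postcondition h + 2*h + 3 >= z + 3 -> 2*z + 6 > -8 must hold; in canonical form it is 3*h >= z -> 2*z > -14.
Then branch requires 3*h >= z -> 2*z > -14; else branch requires 3*h >= 3*arr[3] -> 6*arr[3] > -14.
Before the if: ((2*buf[h] >= -9 and h <= 0) -> (3*h >= z -> 2*z > -14)) and ((not (2*buf[h] >= -9 and h <= 0)) -> (3*h >= 3*arr[3] -> 6*arr[3] > -14))
Before g := h + 1: ((2*buf[h] >= -9 and h <= 0) -> (3*h >= z -> 2*z > -14)) and ((not (2*buf[h] >= -9 and h <= 0)) -> (3*h >= 3*arr[3] -> 6*arr[3] > -14))
Before h := h + h + 7: ((2*buf[2*h + 7] >= -9 and 2*h <= -7) -> (6*h >= z - 21 -> 2*z > -14)) and ((not (2*buf[2*h + 7] >= -9 and 2*h <= -7)) -> (6*h >= 3*arr[3] - 21 -> 6*arr[3] > -14))
Answer: WP = ((2*buf[2*h + 7] >= -9 and 2*h <= -7) -> (6*h >= z - 21 -> 2*z > -14)) and ((not (2*buf[2*h + 7] >= -9 and 2*h <= -7)) -> (6*h >= 3*arr[3] - 21 -> 6*arr[3] > -14))


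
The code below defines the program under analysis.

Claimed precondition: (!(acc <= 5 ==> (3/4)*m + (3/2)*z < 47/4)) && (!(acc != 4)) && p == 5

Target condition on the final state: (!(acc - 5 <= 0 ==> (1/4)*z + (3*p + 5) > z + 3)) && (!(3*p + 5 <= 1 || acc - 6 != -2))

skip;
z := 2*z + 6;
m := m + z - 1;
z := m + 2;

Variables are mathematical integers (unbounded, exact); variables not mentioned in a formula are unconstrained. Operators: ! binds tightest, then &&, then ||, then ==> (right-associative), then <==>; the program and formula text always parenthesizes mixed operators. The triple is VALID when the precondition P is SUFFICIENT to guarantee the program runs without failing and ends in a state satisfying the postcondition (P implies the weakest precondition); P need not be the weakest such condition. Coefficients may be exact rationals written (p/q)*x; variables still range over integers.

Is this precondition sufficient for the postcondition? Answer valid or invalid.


Working backward. After the program, the postcondition (!(acc - 5 <= 0 ==> (1/4)*z + (3*p + 5) > z + 3)) && (!(3*p + 5 <= 1 || acc - 6 != -2)) must hold; in canonical form it is (!(acc <= 5 ==> 3*p > (3/4)*z - 2)) && (!(3*p <= -4 || acc != 4)).
Before z := m + 2: (!(acc <= 5 ==> 3*p > (3/4)*m - 1/2)) && (!(3*p <= -4 || acc != 4))
Before m := m + z - 1: (!(acc <= 5 ==> 3*p > (3/4)*m + (3/4)*z - 5/4)) && (!(3*p <= -4 || acc != 4))
Before z := 2*z + 6: (!(acc <= 5 ==> 3*p > (3/4)*m + (3/2)*z + 13/4)) && (!(3*p <= -4 || acc != 4))
Before skip: (!(acc <= 5 ==> 3*p > (3/4)*m + (3/2)*z + 13/4)) && (!(3*p <= -4 || acc != 4))
The weakest precondition is (!(acc <= 5 ==> 3*p > (3/4)*m + (3/2)*z + 13/4)) && (!(3*p <= -4 || acc != 4)).
Check whether (!(acc <= 5 ==> (3/4)*m + (3/2)*z < 47/4)) && (!(acc != 4)) && p == 5 implies it.
Every state satisfying the precondition satisfies the weakest precondition: the implication holds.
Answer: valid


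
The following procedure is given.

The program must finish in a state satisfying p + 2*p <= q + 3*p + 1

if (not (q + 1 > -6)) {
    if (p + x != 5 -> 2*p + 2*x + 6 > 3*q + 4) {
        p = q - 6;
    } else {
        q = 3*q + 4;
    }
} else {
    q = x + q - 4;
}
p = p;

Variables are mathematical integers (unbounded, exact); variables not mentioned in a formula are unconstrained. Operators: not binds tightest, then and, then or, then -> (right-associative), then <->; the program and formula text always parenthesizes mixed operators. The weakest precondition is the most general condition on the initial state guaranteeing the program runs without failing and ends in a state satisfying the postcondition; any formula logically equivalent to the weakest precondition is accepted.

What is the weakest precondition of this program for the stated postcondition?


Working backward. After the program, the postcondition p + 2*p <= q + 3*p + 1 must hold; in canonical form it is q >= -1.
Before p := p: q >= -1
Then branch requires ((p + x != 5 -> 2*p + 2*x > 3*q - 2) -> q >= -1) and ((not (p + x != 5 -> 2*p + 2*x > 3*q - 2)) -> 3*q >= -5); else branch requires q + x >= 3.
Before the if: ((not (q > -7)) -> (((p + x != 5 -> 2*p + 2*x > 3*q - 2) -> q >= -1) and ((not (p + x != 5 -> 2*p + 2*x > 3*q - 2)) -> 3*q >= -5))) and (q > -7 -> q + x >= 3)
Answer: WP = ((not (q > -7)) -> (((p + x != 5 -> 2*p + 2*x > 3*q - 2) -> q >= -1) and ((not (p + x != 5 -> 2*p + 2*x > 3*q - 2)) -> 3*q >= -5))) and (q > -7 -> q + x >= 3)


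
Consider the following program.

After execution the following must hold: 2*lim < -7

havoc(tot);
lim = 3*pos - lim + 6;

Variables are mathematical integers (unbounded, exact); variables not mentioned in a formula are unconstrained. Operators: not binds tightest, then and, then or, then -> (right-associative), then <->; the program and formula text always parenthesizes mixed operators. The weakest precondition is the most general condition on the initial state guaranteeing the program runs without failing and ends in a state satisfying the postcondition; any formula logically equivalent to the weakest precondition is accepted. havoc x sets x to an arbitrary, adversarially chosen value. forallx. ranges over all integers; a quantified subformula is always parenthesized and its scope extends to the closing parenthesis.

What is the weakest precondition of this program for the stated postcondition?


Working backward. After the program, 2*lim < -7 must hold.
Before lim := 3*pos - lim + 6: 6*pos < 2*lim - 19
Before havoc tot: 6*pos < 2*lim - 19
Answer: WP = 6*pos < 2*lim - 19


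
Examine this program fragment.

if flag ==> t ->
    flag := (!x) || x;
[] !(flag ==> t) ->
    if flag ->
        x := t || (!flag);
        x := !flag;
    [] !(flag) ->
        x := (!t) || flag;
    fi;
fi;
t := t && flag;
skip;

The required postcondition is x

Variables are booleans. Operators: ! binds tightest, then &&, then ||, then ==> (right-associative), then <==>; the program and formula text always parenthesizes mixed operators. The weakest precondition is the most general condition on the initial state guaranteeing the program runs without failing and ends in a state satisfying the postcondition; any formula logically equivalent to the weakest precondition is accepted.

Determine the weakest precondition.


Working backward. After the program, x must hold.
Before skip: x
Before t := t && flag: x
Then branch requires x; else branch requires (flag ==> (!flag)) && ((!flag) ==> ((!t) || flag)).
Before the if: ((flag ==> t) ==> x) && ((!(flag ==> t)) ==> ((flag ==> (!flag)) && ((!flag) ==> ((!t) || flag))))
Answer: WP = ((flag ==> t) ==> x) && ((!(flag ==> t)) ==> ((flag ==> (!flag)) && ((!flag) ==> ((!t) || flag))))


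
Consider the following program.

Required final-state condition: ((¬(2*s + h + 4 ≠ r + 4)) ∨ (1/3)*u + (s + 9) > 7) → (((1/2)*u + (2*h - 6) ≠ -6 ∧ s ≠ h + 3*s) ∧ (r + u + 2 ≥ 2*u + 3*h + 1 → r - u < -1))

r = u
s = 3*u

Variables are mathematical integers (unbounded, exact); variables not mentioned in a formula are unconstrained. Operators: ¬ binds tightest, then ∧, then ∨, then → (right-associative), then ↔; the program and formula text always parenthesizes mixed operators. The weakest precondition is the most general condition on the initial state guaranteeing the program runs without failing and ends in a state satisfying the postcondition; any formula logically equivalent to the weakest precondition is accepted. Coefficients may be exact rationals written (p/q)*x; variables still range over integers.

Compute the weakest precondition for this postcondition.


Working backward. After the program, the postcondition ((¬(2*s + h + 4 ≠ r + 4)) ∨ (1/3)*u + (s + 9) > 7) → (((1/2)*u + (2*h - 6) ≠ -6 ∧ s ≠ h + 3*s) ∧ (r + u + 2 ≥ 2*u + 3*h + 1 → r - u < -1)) must hold; in canonical form it is ((¬(h + 2*s ≠ r)) ∨ s + (1/3)*u > -2) → (2*h + (1/2)*u ≠ 0 ∧ h + 2*s ≠ 0 ∧ (r ≥ 3*h + u - 1 → r < u - 1)).
Before s := 3*u: ((¬(h + 6*u ≠ r)) ∨ (10/3)*u > -2) → (2*h + (1/2)*u ≠ 0 ∧ h + 6*u ≠ 0 ∧ (r ≥ 3*h + u - 1 → r < u - 1))
Before r := u: ((¬(h + 5*u ≠ 0)) ∨ (10/3)*u > -2) → (2*h + (1/2)*u ≠ 0 ∧ h + 6*u ≠ 0 ∧ (¬(3*h ≤ 1)))
Answer: WP = ((¬(h + 5*u ≠ 0)) ∨ (10/3)*u > -2) → (2*h + (1/2)*u ≠ 0 ∧ h + 6*u ≠ 0 ∧ (¬(3*h ≤ 1)))


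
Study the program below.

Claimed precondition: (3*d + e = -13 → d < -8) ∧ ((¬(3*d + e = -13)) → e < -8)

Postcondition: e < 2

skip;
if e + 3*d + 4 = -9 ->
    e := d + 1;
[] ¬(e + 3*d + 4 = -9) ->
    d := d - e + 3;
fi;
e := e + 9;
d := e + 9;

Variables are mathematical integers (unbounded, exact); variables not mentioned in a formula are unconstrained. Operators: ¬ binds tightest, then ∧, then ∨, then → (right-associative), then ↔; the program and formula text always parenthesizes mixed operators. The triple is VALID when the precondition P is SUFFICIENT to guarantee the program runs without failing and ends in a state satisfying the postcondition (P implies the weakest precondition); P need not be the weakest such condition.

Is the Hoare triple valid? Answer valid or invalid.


Working backward. After the program, e < 2 must hold.
Before d := e + 9: e < 2
Before e := e + 9: e < -7
Then branch requires d < -8; else branch requires e < -7.
Before the if: (3*d + e = -13 → d < -8) ∧ ((¬(3*d + e = -13)) → e < -7)
Before skip: (3*d + e = -13 → d < -8) ∧ ((¬(3*d + e = -13)) → e < -7)
The weakest precondition is (3*d + e = -13 → d < -8) ∧ ((¬(3*d + e = -13)) → e < -7).
Check whether (3*d + e = -13 → d < -8) ∧ ((¬(3*d + e = -13)) → e < -8) implies it.
Every state satisfying the precondition satisfies the weakest precondition: the implication holds.
Answer: valid


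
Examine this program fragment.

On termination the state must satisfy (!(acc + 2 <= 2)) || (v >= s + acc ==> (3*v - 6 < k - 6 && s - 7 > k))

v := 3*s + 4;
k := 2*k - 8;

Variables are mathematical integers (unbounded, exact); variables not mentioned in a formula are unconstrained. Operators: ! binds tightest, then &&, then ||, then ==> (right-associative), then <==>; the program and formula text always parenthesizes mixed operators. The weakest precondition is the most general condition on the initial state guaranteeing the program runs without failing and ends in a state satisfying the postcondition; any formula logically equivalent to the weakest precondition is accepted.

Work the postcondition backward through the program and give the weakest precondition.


Working backward. After the program, the postcondition (!(acc + 2 <= 2)) || (v >= s + acc ==> (3*v - 6 < k - 6 && s - 7 > k)) must hold; in canonical form it is (!(acc <= 0)) || (v >= acc + s ==> (3*v < k && s > k + 7)).
Before k := 2*k - 8: (!(acc <= 0)) || (v >= acc + s ==> (3*v < 2*k - 8 && s > 2*k - 1))
Before v := 3*s + 4: (!(acc <= 0)) || (2*s >= acc - 4 ==> (9*s < 2*k - 20 && s > 2*k - 1))
Answer: WP = (!(acc <= 0)) || (2*s >= acc - 4 ==> (9*s < 2*k - 20 && s > 2*k - 1))


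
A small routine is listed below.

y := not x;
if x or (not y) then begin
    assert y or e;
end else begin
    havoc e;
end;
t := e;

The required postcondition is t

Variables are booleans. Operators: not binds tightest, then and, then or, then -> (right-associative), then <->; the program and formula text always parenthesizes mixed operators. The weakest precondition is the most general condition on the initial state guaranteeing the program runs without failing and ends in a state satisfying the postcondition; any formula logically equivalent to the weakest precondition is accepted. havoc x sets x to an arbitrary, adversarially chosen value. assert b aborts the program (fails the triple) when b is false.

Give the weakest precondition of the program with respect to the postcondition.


Working backward. After the program, t must hold.
Before t := e: e
Then branch requires (y or e) and e; else branch requires false.
Before the if: ((x or (not y)) -> ((y or e) and e)) and (x or (not y))
Before y := not x: (x -> (((not x) or e) and e)) and x
Answer: WP = (x -> (((not x) or e) and e)) and x
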